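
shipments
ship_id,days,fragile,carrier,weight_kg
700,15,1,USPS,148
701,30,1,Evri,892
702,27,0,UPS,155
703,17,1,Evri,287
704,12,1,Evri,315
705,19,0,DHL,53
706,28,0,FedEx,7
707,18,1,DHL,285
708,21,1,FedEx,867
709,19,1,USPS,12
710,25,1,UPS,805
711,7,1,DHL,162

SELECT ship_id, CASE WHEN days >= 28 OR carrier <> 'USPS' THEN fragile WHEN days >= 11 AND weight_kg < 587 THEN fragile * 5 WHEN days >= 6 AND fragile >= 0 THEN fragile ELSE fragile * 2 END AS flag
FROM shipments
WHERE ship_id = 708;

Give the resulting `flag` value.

ship_id = 708: days=21, fragile=1, carrier=FedEx, weight_kg=867.
days >= 28 OR carrier <> 'USPS' → true → 1

1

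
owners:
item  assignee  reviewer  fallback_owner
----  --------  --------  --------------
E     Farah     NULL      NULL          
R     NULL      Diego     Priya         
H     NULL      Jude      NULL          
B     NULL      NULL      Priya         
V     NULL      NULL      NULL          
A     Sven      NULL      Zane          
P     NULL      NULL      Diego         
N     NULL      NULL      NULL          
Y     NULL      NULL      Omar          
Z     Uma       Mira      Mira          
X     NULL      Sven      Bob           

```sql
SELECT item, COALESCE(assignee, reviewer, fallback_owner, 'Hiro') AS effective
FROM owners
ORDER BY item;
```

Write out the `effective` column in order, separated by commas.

item=A: assignee=Sven → Sven
item=B: assignee=NULL, reviewer=NULL, fallback_owner=Priya → Priya
item=E: assignee=Farah → Farah
item=H: assignee=NULL, reviewer=Jude → Jude
item=N: assignee=NULL, reviewer=NULL, fallback_owner=NULL, → literal Hiro → Hiro
item=P: assignee=NULL, reviewer=NULL, fallback_owner=Diego → Diego
item=R: assignee=NULL, reviewer=Diego → Diego
item=V: assignee=NULL, reviewer=NULL, fallback_owner=NULL, → literal Hiro → Hiro
item=X: assignee=NULL, reviewer=Sven → Sven
item=Y: assignee=NULL, reviewer=NULL, fallback_owner=Omar → Omar
item=Z: assignee=Uma → Uma

Sven, Priya, Farah, Jude, Hiro, Diego, Diego, Hiro, Sven, Omar, Uma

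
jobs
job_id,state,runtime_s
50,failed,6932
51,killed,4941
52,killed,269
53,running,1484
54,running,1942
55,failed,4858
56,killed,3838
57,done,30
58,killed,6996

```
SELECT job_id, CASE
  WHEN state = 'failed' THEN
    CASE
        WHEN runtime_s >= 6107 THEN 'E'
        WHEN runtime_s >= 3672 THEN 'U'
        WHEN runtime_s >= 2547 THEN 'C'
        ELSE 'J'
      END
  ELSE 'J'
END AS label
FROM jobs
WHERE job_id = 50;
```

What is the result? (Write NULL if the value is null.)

E

job_id = 50: state=failed, runtime_s=6932.
state='failed' → inner[runtime_s >= 6107] → E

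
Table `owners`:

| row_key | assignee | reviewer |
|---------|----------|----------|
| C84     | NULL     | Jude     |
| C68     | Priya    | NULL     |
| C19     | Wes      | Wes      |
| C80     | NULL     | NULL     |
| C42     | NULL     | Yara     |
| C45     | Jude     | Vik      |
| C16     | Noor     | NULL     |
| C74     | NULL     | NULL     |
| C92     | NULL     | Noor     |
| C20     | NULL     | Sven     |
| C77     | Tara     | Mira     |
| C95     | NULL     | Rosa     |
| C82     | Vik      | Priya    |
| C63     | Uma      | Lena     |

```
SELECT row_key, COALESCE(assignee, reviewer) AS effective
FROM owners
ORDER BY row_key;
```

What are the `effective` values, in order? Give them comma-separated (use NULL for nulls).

row_key=C16: assignee=Noor → Noor
row_key=C19: assignee=Wes → Wes
row_key=C20: assignee=NULL, reviewer=Sven → Sven
row_key=C42: assignee=NULL, reviewer=Yara → Yara
row_key=C45: assignee=Jude → Jude
row_key=C63: assignee=Uma → Uma
row_key=C68: assignee=Priya → Priya
row_key=C74: assignee=NULL, reviewer=NULL (all NULL) → NULL
row_key=C77: assignee=Tara → Tara
row_key=C80: assignee=NULL, reviewer=NULL (all NULL) → NULL
row_key=C82: assignee=Vik → Vik
row_key=C84: assignee=NULL, reviewer=Jude → Jude
row_key=C92: assignee=NULL, reviewer=Noor → Noor
row_key=C95: assignee=NULL, reviewer=Rosa → Rosa

Noor, Wes, Sven, Yara, Jude, Uma, Priya, NULL, Tara, NULL, Vik, Jude, Noor, Rosa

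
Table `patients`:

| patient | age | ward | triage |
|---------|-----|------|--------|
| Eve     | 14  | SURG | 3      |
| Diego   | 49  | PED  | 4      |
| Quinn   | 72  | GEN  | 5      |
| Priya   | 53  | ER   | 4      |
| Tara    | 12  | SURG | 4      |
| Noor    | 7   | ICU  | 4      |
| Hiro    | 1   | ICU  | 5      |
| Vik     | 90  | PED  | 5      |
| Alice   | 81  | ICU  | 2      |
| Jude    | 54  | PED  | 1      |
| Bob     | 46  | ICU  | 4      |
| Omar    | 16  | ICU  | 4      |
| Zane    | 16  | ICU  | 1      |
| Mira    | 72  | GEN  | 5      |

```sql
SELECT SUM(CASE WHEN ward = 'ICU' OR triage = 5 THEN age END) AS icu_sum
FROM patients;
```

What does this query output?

patient=Eve: ✗
patient=Diego: ✗
patient=Quinn: ✓ → 72
patient=Priya: ✗
patient=Tara: ✗
patient=Noor: ✓ → 7
patient=Hiro: ✓ → 1
patient=Vik: ✓ → 90
patient=Alice: ✓ → 81
patient=Jude: ✗
patient=Bob: ✓ → 46
patient=Omar: ✓ → 16
patient=Zane: ✓ → 16
patient=Mira: ✓ → 72
icu_sum = 72 + 7 + 1 + 90 + 81 + 46 + 16 + 16 + 72 = 401

401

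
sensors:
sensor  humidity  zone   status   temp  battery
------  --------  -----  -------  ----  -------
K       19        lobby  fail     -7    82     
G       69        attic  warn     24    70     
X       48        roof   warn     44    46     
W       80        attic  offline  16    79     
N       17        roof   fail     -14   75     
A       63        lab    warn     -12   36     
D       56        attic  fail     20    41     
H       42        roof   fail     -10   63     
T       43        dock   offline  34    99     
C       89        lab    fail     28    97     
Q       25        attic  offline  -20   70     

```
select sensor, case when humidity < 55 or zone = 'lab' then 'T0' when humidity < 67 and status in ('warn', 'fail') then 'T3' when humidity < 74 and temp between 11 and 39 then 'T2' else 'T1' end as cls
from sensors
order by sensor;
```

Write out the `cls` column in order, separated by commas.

sensor=A: humidity < 55 or zone = 'lab' → T0
sensor=C: humidity < 55 or zone = 'lab' → T0
sensor=D: humidity < 67 and status in ('warn', 'fail') → T3
sensor=G: humidity < 74 and temp between 11 and 39 → T2
sensor=H: humidity < 55 or zone = 'lab' → T0
sensor=K: humidity < 55 or zone = 'lab' → T0
sensor=N: humidity < 55 or zone = 'lab' → T0
sensor=Q: humidity < 55 or zone = 'lab' → T0
sensor=T: humidity < 55 or zone = 'lab' → T0
sensor=W: ELSE → T1
sensor=X: humidity < 55 or zone = 'lab' → T0

T0, T0, T3, T2, T0, T0, T0, T0, T0, T1, T0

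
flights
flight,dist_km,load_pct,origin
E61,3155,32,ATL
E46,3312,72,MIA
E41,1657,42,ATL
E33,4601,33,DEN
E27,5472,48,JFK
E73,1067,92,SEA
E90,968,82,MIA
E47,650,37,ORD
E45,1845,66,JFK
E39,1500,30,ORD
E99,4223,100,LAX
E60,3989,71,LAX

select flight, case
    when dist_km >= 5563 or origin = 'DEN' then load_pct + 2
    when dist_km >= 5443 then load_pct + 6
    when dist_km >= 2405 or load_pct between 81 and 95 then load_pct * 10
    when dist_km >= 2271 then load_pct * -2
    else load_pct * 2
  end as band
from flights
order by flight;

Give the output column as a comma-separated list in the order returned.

flight=E27: dist_km >= 5443 → 54
flight=E33: dist_km >= 5563 or origin = 'DEN' → 35
flight=E39: ELSE → 60
flight=E41: ELSE → 84
flight=E45: ELSE → 132
flight=E46: dist_km >= 2405 or load_pct between 81 and 95 → 720
flight=E47: ELSE → 74
flight=E60: dist_km >= 2405 or load_pct between 81 and 95 → 710
flight=E61: dist_km >= 2405 or load_pct between 81 and 95 → 320
flight=E73: dist_km >= 2405 or load_pct between 81 and 95 → 920
flight=E90: dist_km >= 2405 or load_pct between 81 and 95 → 820
flight=E99: dist_km >= 2405 or load_pct between 81 and 95 → 1000

54, 35, 60, 84, 132, 720, 74, 710, 320, 920, 820, 1000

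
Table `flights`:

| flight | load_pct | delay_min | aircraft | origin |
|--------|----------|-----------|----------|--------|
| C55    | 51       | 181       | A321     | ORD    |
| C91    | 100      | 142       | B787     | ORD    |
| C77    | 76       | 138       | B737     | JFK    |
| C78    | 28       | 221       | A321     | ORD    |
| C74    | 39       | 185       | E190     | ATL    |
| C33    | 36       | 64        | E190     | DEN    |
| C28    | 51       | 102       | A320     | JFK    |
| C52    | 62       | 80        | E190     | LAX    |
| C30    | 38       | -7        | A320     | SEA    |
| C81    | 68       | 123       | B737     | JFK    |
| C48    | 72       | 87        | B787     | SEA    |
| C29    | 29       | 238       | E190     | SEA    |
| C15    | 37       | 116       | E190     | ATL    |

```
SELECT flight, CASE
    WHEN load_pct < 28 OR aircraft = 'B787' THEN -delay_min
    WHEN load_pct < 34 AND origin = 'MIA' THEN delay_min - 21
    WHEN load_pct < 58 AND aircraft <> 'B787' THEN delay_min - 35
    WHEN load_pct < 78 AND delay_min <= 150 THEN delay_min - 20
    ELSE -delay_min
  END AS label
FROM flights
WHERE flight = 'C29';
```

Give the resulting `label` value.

flight = C29: load_pct=29, delay_min=238, aircraft=E190, origin=SEA.
load_pct < 28 OR aircraft = 'B787' → false
load_pct < 34 AND origin = 'MIA' → false
load_pct < 58 AND aircraft <> 'B787' → true → 203

203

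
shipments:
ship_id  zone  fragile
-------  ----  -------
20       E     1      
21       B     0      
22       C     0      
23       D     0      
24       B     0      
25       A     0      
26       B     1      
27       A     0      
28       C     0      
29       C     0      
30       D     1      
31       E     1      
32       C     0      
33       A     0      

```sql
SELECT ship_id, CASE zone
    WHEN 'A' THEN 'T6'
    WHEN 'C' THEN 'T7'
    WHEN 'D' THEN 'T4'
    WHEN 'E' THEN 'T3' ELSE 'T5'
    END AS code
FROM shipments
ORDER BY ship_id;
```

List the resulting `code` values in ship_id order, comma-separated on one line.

T3, T5, T7, T4, T5, T6, T5, T6, T7, T7, T4, T3, T7, T6

ship_id=20: zone='E' → T3
ship_id=21: ELSE → T5
ship_id=22: zone='C' → T7
ship_id=23: zone='D' → T4
ship_id=24: ELSE → T5
ship_id=25: zone='A' → T6
ship_id=26: ELSE → T5
ship_id=27: zone='A' → T6
ship_id=28: zone='C' → T7
ship_id=29: zone='C' → T7
ship_id=30: zone='D' → T4
ship_id=31: zone='E' → T3
ship_id=32: zone='C' → T7
ship_id=33: zone='A' → T6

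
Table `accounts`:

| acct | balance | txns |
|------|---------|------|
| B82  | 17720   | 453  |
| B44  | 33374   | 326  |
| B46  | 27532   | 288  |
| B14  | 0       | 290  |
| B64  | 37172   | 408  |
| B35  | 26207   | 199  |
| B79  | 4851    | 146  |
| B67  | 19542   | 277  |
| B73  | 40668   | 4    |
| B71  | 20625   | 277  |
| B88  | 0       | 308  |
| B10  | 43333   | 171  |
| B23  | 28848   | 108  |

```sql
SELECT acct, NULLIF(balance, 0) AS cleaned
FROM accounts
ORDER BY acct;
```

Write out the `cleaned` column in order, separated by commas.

acct=B10: balance=43333 vs 0: differ → 43333
acct=B14: balance=0 vs 0: equal → NULL
acct=B23: balance=28848 vs 0: differ → 28848
acct=B35: balance=26207 vs 0: differ → 26207
acct=B44: balance=33374 vs 0: differ → 33374
acct=B46: balance=27532 vs 0: differ → 27532
acct=B64: balance=37172 vs 0: differ → 37172
acct=B67: balance=19542 vs 0: differ → 19542
acct=B71: balance=20625 vs 0: differ → 20625
acct=B73: balance=40668 vs 0: differ → 40668
acct=B79: balance=4851 vs 0: differ → 4851
acct=B82: balance=17720 vs 0: differ → 17720
acct=B88: balance=0 vs 0: equal → NULL

43333, NULL, 28848, 26207, 33374, 27532, 37172, 19542, 20625, 40668, 4851, 17720, NULL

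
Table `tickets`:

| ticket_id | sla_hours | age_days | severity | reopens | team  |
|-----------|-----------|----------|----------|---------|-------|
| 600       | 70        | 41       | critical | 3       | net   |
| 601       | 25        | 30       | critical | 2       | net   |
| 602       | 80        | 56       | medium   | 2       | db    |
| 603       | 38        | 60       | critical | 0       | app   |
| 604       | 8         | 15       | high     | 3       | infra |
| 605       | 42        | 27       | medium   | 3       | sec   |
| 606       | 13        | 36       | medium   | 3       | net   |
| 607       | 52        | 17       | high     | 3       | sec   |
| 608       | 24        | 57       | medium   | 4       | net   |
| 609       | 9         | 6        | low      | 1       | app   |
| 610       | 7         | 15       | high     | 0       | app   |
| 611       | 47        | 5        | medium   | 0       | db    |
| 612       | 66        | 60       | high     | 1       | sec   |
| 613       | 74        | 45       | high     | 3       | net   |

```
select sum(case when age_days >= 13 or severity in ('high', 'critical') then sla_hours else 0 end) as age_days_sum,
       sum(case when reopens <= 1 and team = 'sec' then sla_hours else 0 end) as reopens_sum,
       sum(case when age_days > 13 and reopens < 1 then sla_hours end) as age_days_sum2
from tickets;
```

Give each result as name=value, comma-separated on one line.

[age_days_sum: age_days >= 13 or severity in ('high', 'critical')]
ticket_id=600: ✓ → 70
ticket_id=601: ✓ → 25
ticket_id=602: ✓ → 80
ticket_id=603: ✓ → 38
ticket_id=604: ✓ → 8
ticket_id=605: ✓ → 42
ticket_id=606: ✓ → 13
ticket_id=607: ✓ → 52
ticket_id=608: ✓ → 24
ticket_id=609: ✗
ticket_id=610: ✓ → 7
ticket_id=611: ✗
ticket_id=612: ✓ → 66
ticket_id=613: ✓ → 74
age_days_sum = 70 + 25 + 80 + 38 + 8 + 42 + 13 + 52 + 24 + 7 + 66 + 74 = 499
—
[reopens_sum: reopens <= 1 and team = 'sec']
ticket_id=600: ✗
ticket_id=601: ✗
ticket_id=602: ✗
ticket_id=603: ✗
ticket_id=604: ✗
ticket_id=605: ✗
ticket_id=606: ✗
ticket_id=607: ✗
ticket_id=608: ✗
ticket_id=609: ✗
ticket_id=610: ✗
ticket_id=611: ✗
ticket_id=612: ✓ → 66
ticket_id=613: ✗
reopens_sum = 66
—
[age_days_sum2: age_days > 13 and reopens < 1]
ticket_id=600: ✗
ticket_id=601: ✗
ticket_id=602: ✗
ticket_id=603: ✓ → 38
ticket_id=604: ✗
ticket_id=605: ✗
ticket_id=606: ✗
ticket_id=607: ✗
ticket_id=608: ✗
ticket_id=609: ✗
ticket_id=610: ✓ → 7
ticket_id=611: ✗
ticket_id=612: ✗
ticket_id=613: ✗
age_days_sum2 = 38 + 7 = 45

age_days_sum=499, reopens_sum=66, age_days_sum2=45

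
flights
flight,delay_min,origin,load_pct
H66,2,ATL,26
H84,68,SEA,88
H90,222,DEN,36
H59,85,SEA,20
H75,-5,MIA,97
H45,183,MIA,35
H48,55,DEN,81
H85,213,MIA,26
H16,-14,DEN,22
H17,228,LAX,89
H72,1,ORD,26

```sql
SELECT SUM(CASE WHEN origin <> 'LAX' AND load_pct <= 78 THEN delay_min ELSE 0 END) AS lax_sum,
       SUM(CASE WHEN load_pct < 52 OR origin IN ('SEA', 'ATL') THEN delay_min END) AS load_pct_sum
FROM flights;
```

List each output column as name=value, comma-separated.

lax_sum=692, load_pct_sum=760

[lax_sum: origin <> 'LAX' AND load_pct <= 78]
flight=H66: ✓ → 2
flight=H84: ✗
flight=H90: ✓ → 222
flight=H59: ✓ → 85
flight=H75: ✗
flight=H45: ✓ → 183
flight=H48: ✗
flight=H85: ✓ → 213
flight=H16: ✓ → -14
flight=H17: ✗
flight=H72: ✓ → 1
lax_sum = 2 + 222 + 85 + 183 + 213 + -14 + 1 = 692
—
[load_pct_sum: load_pct < 52 OR origin IN ('SEA', 'ATL')]
flight=H66: ✓ → 2
flight=H84: ✓ → 68
flight=H90: ✓ → 222
flight=H59: ✓ → 85
flight=H75: ✗
flight=H45: ✓ → 183
flight=H48: ✗
flight=H85: ✓ → 213
flight=H16: ✓ → -14
flight=H17: ✗
flight=H72: ✓ → 1
load_pct_sum = 2 + 68 + 222 + 85 + 183 + 213 + -14 + 1 = 760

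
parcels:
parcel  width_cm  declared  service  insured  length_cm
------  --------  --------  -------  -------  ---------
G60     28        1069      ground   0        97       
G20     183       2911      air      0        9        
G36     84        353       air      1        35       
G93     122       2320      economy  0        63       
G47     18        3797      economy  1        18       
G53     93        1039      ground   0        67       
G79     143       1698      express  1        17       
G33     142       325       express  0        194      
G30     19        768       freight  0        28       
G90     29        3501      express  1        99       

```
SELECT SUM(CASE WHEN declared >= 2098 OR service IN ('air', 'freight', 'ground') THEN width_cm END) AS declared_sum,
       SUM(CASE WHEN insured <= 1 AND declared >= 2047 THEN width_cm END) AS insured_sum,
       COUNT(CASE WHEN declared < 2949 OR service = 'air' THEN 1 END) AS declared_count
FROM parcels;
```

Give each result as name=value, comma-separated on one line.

declared_sum=576, insured_sum=352, declared_count=8

[declared_sum: declared >= 2098 OR service IN ('air', 'freight', 'ground')]
parcel=G60: ✓ → 28
parcel=G20: ✓ → 183
parcel=G36: ✓ → 84
parcel=G93: ✓ → 122
parcel=G47: ✓ → 18
parcel=G53: ✓ → 93
parcel=G79: ✗
parcel=G33: ✗
parcel=G30: ✓ → 19
parcel=G90: ✓ → 29
declared_sum = 28 + 183 + 84 + 122 + 18 + 93 + 19 + 29 = 576
—
[insured_sum: insured <= 1 AND declared >= 2047]
parcel=G60: ✗
parcel=G20: ✓ → 183
parcel=G36: ✗
parcel=G93: ✓ → 122
parcel=G47: ✓ → 18
parcel=G53: ✗
parcel=G79: ✗
parcel=G33: ✗
parcel=G30: ✗
parcel=G90: ✓ → 29
insured_sum = 183 + 122 + 18 + 29 = 352
—
[declared_count: declared < 2949 OR service = 'air']
parcel=G60: ✓ → 1
parcel=G20: ✓ → 1
parcel=G36: ✓ → 1
parcel=G93: ✓ → 1
parcel=G47: ✗
parcel=G53: ✓ → 1
parcel=G79: ✓ → 1
parcel=G33: ✓ → 1
parcel=G30: ✓ → 1
parcel=G90: ✗
declared_count = COUNT(1, 1, 1, 1, 1, 1, 1, 1) = 8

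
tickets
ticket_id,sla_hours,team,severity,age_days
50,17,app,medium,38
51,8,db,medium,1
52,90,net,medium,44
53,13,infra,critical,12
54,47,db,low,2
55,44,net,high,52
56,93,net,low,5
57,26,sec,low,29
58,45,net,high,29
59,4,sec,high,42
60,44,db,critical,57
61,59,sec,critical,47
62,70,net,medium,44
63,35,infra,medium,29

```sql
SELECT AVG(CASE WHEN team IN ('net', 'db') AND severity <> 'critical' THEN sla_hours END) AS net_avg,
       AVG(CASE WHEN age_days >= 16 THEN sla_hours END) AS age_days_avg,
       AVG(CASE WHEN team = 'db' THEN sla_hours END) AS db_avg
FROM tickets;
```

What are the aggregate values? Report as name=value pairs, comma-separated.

net_avg=56.7142857143, age_days_avg=43.4, db_avg=33

[net_avg: team IN ('net', 'db') AND severity <> 'critical']
ticket_id=50: ✗
ticket_id=51: ✓ → 8
ticket_id=52: ✓ → 90
ticket_id=53: ✗
ticket_id=54: ✓ → 47
ticket_id=55: ✓ → 44
ticket_id=56: ✓ → 93
ticket_id=57: ✗
ticket_id=58: ✓ → 45
ticket_id=59: ✗
ticket_id=60: ✗
ticket_id=61: ✗
ticket_id=62: ✓ → 70
ticket_id=63: ✗
net_avg = (8 + 90 + 47 + 44 + 93 + 45 + 70) / 7 = 56.7142857143
—
[age_days_avg: age_days >= 16]
ticket_id=50: ✓ → 17
ticket_id=51: ✗
ticket_id=52: ✓ → 90
ticket_id=53: ✗
ticket_id=54: ✗
ticket_id=55: ✓ → 44
ticket_id=56: ✗
ticket_id=57: ✓ → 26
ticket_id=58: ✓ → 45
ticket_id=59: ✓ → 4
ticket_id=60: ✓ → 44
ticket_id=61: ✓ → 59
ticket_id=62: ✓ → 70
ticket_id=63: ✓ → 35
age_days_avg = (17 + 90 + 44 + 26 + 45 + 4 + 44 + 59 + 70 + 35) / 10 = 43.4
—
[db_avg: team = 'db']
ticket_id=50: ✗
ticket_id=51: ✓ → 8
ticket_id=52: ✗
ticket_id=53: ✗
ticket_id=54: ✓ → 47
ticket_id=55: ✗
ticket_id=56: ✗
ticket_id=57: ✗
ticket_id=58: ✗
ticket_id=59: ✗
ticket_id=60: ✓ → 44
ticket_id=61: ✗
ticket_id=62: ✗
ticket_id=63: ✗
db_avg = (8 + 47 + 44) / 3 = 33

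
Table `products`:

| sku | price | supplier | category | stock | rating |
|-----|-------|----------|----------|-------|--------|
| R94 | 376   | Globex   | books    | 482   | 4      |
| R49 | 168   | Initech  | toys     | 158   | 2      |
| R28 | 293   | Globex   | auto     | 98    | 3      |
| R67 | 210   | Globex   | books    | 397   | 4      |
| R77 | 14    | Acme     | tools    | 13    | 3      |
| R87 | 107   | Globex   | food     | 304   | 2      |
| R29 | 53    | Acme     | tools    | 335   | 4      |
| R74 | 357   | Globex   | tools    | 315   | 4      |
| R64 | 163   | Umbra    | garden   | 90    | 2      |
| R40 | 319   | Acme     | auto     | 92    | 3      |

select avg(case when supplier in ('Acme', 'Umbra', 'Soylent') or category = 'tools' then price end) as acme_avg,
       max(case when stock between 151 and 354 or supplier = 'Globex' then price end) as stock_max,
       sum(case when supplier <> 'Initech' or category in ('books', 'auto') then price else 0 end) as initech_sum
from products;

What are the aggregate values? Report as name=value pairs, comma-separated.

[acme_avg: supplier in ('Acme', 'Umbra', 'Soylent') or category = 'tools']
sku=R94: ✗
sku=R49: ✗
sku=R28: ✗
sku=R67: ✗
sku=R77: ✓ → 14
sku=R87: ✗
sku=R29: ✓ → 53
sku=R74: ✓ → 357
sku=R64: ✓ → 163
sku=R40: ✓ → 319
acme_avg = (14 + 53 + 357 + 163 + 319) / 5 = 181.2
—
[stock_max: stock between 151 and 354 or supplier = 'Globex']
sku=R94: ✓ → 376
sku=R49: ✓ → 168
sku=R28: ✓ → 293
sku=R67: ✓ → 210
sku=R77: ✗
sku=R87: ✓ → 107
sku=R29: ✓ → 53
sku=R74: ✓ → 357
sku=R64: ✗
sku=R40: ✗
stock_max = MAX(376, 168, 293, 210, 107, 53, 357) = 376
—
[initech_sum: supplier <> 'Initech' or category in ('books', 'auto')]
sku=R94: ✓ → 376
sku=R49: ✗
sku=R28: ✓ → 293
sku=R67: ✓ → 210
sku=R77: ✓ → 14
sku=R87: ✓ → 107
sku=R29: ✓ → 53
sku=R74: ✓ → 357
sku=R64: ✓ → 163
sku=R40: ✓ → 319
initech_sum = 376 + 293 + 210 + 14 + 107 + 53 + 357 + 163 + 319 = 1892

acme_avg=181.2, stock_max=376, initech_sum=1892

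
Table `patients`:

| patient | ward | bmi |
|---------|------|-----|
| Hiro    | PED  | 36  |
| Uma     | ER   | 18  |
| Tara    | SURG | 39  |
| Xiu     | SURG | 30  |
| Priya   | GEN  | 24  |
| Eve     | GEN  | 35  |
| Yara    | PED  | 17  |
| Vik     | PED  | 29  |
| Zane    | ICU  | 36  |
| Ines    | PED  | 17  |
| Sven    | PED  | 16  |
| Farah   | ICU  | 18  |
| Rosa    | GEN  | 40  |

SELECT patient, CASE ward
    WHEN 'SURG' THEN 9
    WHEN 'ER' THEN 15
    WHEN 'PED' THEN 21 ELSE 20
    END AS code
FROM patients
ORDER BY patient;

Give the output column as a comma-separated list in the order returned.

20, 20, 21, 21, 20, 20, 21, 9, 15, 21, 9, 21, 20

patient=Eve: ELSE → 20
patient=Farah: ELSE → 20
patient=Hiro: ward='PED' → 21
patient=Ines: ward='PED' → 21
patient=Priya: ELSE → 20
patient=Rosa: ELSE → 20
patient=Sven: ward='PED' → 21
patient=Tara: ward='SURG' → 9
patient=Uma: ward='ER' → 15
patient=Vik: ward='PED' → 21
patient=Xiu: ward='SURG' → 9
patient=Yara: ward='PED' → 21
patient=Zane: ELSE → 20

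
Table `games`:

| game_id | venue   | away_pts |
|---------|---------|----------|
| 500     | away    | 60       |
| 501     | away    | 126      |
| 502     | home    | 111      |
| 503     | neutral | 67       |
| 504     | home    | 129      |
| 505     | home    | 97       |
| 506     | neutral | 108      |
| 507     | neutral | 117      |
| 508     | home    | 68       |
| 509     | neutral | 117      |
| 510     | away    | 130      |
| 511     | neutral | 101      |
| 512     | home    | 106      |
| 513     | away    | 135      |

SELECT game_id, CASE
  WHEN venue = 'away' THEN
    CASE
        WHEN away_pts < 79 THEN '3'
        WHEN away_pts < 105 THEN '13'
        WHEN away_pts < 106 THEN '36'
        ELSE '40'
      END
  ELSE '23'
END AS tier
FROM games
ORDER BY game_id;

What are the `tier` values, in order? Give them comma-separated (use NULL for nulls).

3, 40, 23, 23, 23, 23, 23, 23, 23, 23, 40, 23, 23, 40

game_id=500: venue='away' → inner[away_pts < 79] → 3
game_id=501: venue='away' → inner[ELSE] → 40
game_id=502: venue='home' → outer ELSE → 23
game_id=503: venue='neutral' → outer ELSE → 23
game_id=504: venue='home' → outer ELSE → 23
game_id=505: venue='home' → outer ELSE → 23
game_id=506: venue='neutral' → outer ELSE → 23
game_id=507: venue='neutral' → outer ELSE → 23
game_id=508: venue='home' → outer ELSE → 23
game_id=509: venue='neutral' → outer ELSE → 23
game_id=510: venue='away' → inner[ELSE] → 40
game_id=511: venue='neutral' → outer ELSE → 23
game_id=512: venue='home' → outer ELSE → 23
game_id=513: venue='away' → inner[ELSE] → 40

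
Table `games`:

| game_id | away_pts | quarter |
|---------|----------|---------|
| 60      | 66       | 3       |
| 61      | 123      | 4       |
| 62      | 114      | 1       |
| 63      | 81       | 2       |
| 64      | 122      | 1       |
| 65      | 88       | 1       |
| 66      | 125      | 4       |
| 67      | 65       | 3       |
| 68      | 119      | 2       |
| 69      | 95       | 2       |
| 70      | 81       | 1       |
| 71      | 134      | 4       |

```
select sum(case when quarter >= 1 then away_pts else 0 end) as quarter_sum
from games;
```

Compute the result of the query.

game_id=60: ✓ → 66
game_id=61: ✓ → 123
game_id=62: ✓ → 114
game_id=63: ✓ → 81
game_id=64: ✓ → 122
game_id=65: ✓ → 88
game_id=66: ✓ → 125
game_id=67: ✓ → 65
game_id=68: ✓ → 119
game_id=69: ✓ → 95
game_id=70: ✓ → 81
game_id=71: ✓ → 134
quarter_sum = 66 + 123 + 114 + 81 + 122 + 88 + 125 + 65 + 119 + 95 + 81 + 134 = 1213

1213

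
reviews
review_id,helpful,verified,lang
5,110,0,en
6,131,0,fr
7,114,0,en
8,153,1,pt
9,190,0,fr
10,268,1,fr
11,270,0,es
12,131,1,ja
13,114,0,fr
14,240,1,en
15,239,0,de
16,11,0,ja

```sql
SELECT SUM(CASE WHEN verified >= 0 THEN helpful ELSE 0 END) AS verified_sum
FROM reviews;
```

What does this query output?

review_id=5: ✓ → 110
review_id=6: ✓ → 131
review_id=7: ✓ → 114
review_id=8: ✓ → 153
review_id=9: ✓ → 190
review_id=10: ✓ → 268
review_id=11: ✓ → 270
review_id=12: ✓ → 131
review_id=13: ✓ → 114
review_id=14: ✓ → 240
review_id=15: ✓ → 239
review_id=16: ✓ → 11
verified_sum = 110 + 131 + 114 + 153 + 190 + 268 + 270 + 131 + 114 + 240 + 239 + 11 = 1971

1971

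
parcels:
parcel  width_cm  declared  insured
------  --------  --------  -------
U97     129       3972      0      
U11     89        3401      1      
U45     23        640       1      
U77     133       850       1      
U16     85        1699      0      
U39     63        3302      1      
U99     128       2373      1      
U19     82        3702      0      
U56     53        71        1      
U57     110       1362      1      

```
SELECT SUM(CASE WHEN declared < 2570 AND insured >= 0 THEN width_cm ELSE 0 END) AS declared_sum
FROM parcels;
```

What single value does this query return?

532

parcel=U97: ✗
parcel=U11: ✗
parcel=U45: ✓ → 23
parcel=U77: ✓ → 133
parcel=U16: ✓ → 85
parcel=U39: ✗
parcel=U99: ✓ → 128
parcel=U19: ✗
parcel=U56: ✓ → 53
parcel=U57: ✓ → 110
declared_sum = 23 + 133 + 85 + 128 + 53 + 110 = 532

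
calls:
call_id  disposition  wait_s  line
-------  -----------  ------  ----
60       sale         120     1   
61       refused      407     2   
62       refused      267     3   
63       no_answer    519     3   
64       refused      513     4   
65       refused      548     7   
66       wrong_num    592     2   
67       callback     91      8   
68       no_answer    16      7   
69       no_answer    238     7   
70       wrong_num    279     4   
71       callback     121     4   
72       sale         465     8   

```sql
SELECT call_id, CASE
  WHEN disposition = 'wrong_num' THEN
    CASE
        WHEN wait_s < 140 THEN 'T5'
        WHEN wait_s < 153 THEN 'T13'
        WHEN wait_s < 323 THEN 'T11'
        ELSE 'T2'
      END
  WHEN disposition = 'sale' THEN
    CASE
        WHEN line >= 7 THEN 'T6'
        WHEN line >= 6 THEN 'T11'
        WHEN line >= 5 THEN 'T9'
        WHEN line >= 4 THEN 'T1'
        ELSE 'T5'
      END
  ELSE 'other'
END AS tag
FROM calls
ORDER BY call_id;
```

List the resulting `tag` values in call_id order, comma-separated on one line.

T5, other, other, other, other, other, T2, other, other, other, T11, other, T6

call_id=60: disposition='sale' → inner[ELSE] → T5
call_id=61: disposition='refused' → outer ELSE → other
call_id=62: disposition='refused' → outer ELSE → other
call_id=63: disposition='no_answer' → outer ELSE → other
call_id=64: disposition='refused' → outer ELSE → other
call_id=65: disposition='refused' → outer ELSE → other
call_id=66: disposition='wrong_num' → inner[ELSE] → T2
call_id=67: disposition='callback' → outer ELSE → other
call_id=68: disposition='no_answer' → outer ELSE → other
call_id=69: disposition='no_answer' → outer ELSE → other
call_id=70: disposition='wrong_num' → inner[wait_s < 323] → T11
call_id=71: disposition='callback' → outer ELSE → other
call_id=72: disposition='sale' → inner[line >= 7] → T6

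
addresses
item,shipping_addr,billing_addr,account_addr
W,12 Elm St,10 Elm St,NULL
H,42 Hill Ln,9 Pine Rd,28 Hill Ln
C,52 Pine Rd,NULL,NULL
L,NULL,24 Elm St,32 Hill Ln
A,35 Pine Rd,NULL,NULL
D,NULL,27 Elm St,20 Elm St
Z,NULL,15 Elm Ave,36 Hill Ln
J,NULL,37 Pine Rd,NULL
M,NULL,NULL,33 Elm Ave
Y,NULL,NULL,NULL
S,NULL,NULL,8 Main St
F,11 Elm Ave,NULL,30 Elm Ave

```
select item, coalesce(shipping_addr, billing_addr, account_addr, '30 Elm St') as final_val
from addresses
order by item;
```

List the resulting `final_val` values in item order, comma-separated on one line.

item=A: shipping_addr=35 Pine Rd → 35 Pine Rd
item=C: shipping_addr=52 Pine Rd → 52 Pine Rd
item=D: shipping_addr=NULL, billing_addr=27 Elm St → 27 Elm St
item=F: shipping_addr=11 Elm Ave → 11 Elm Ave
item=H: shipping_addr=42 Hill Ln → 42 Hill Ln
item=J: shipping_addr=NULL, billing_addr=37 Pine Rd → 37 Pine Rd
item=L: shipping_addr=NULL, billing_addr=24 Elm St → 24 Elm St
item=M: shipping_addr=NULL, billing_addr=NULL, account_addr=33 Elm Ave → 33 Elm Ave
item=S: shipping_addr=NULL, billing_addr=NULL, account_addr=8 Main St → 8 Main St
item=W: shipping_addr=12 Elm St → 12 Elm St
item=Y: shipping_addr=NULL, billing_addr=NULL, account_addr=NULL, → literal 30 Elm St → 30 Elm St
item=Z: shipping_addr=NULL, billing_addr=15 Elm Ave → 15 Elm Ave

35 Pine Rd, 52 Pine Rd, 27 Elm St, 11 Elm Ave, 42 Hill Ln, 37 Pine Rd, 24 Elm St, 33 Elm Ave, 8 Main St, 12 Elm St, 30 Elm St, 15 Elm Ave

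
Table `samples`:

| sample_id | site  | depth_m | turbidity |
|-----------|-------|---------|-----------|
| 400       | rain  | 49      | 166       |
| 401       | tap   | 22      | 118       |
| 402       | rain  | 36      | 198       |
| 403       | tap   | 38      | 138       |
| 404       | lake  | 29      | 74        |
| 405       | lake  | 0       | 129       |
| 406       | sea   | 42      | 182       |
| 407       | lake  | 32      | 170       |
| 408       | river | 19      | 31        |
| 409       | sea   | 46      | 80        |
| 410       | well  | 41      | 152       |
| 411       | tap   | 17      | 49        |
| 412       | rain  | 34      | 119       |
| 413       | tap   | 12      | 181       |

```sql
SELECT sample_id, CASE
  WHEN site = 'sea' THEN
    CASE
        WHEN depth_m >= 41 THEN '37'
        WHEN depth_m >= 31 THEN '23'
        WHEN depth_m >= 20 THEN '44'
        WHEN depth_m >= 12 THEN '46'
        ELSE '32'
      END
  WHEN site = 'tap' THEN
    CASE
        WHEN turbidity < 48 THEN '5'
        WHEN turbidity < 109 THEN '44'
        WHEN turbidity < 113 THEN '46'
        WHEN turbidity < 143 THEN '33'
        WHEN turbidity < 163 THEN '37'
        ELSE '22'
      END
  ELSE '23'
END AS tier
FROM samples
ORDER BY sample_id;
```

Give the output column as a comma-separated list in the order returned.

sample_id=400: site='rain' → outer ELSE → 23
sample_id=401: site='tap' → inner[turbidity < 143] → 33
sample_id=402: site='rain' → outer ELSE → 23
sample_id=403: site='tap' → inner[turbidity < 143] → 33
sample_id=404: site='lake' → outer ELSE → 23
sample_id=405: site='lake' → outer ELSE → 23
sample_id=406: site='sea' → inner[depth_m >= 41] → 37
sample_id=407: site='lake' → outer ELSE → 23
sample_id=408: site='river' → outer ELSE → 23
sample_id=409: site='sea' → inner[depth_m >= 41] → 37
sample_id=410: site='well' → outer ELSE → 23
sample_id=411: site='tap' → inner[turbidity < 109] → 44
sample_id=412: site='rain' → outer ELSE → 23
sample_id=413: site='tap' → inner[ELSE] → 22

23, 33, 23, 33, 23, 23, 37, 23, 23, 37, 23, 44, 23, 22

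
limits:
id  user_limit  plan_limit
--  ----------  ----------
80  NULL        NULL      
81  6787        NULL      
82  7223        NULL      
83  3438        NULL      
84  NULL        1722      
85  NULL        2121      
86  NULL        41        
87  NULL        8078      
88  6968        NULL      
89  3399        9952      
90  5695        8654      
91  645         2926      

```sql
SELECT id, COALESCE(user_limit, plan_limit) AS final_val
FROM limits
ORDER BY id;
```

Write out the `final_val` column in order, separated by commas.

NULL, 6787, 7223, 3438, 1722, 2121, 41, 8078, 6968, 3399, 5695, 645

id=80: user_limit=NULL, plan_limit=NULL (all NULL) → NULL
id=81: user_limit=6787 → 6787
id=82: user_limit=7223 → 7223
id=83: user_limit=3438 → 3438
id=84: user_limit=NULL, plan_limit=1722 → 1722
id=85: user_limit=NULL, plan_limit=2121 → 2121
id=86: user_limit=NULL, plan_limit=41 → 41
id=87: user_limit=NULL, plan_limit=8078 → 8078
id=88: user_limit=6968 → 6968
id=89: user_limit=3399 → 3399
id=90: user_limit=5695 → 5695
id=91: user_limit=645 → 645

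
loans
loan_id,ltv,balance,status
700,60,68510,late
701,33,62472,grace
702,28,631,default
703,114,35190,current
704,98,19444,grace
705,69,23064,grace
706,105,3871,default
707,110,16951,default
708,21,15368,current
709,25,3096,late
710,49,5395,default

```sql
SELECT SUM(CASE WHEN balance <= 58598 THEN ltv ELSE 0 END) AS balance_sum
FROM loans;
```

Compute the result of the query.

loan_id=700: ✗
loan_id=701: ✗
loan_id=702: ✓ → 28
loan_id=703: ✓ → 114
loan_id=704: ✓ → 98
loan_id=705: ✓ → 69
loan_id=706: ✓ → 105
loan_id=707: ✓ → 110
loan_id=708: ✓ → 21
loan_id=709: ✓ → 25
loan_id=710: ✓ → 49
balance_sum = 28 + 114 + 98 + 69 + 105 + 110 + 21 + 25 + 49 = 619

619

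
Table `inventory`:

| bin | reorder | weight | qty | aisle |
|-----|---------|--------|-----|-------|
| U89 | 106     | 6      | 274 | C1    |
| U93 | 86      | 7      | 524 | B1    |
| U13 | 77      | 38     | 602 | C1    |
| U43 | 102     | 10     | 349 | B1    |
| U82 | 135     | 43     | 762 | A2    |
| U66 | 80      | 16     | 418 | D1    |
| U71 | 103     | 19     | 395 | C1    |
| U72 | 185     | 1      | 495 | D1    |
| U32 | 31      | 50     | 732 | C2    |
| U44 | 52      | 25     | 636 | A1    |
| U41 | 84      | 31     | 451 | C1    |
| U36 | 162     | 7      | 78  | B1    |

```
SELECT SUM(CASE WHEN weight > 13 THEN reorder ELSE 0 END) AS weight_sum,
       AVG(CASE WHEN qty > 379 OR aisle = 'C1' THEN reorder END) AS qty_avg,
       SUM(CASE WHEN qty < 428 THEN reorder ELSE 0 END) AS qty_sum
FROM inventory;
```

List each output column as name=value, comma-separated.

[weight_sum: weight > 13]
bin=U89: ✗
bin=U93: ✗
bin=U13: ✓ → 77
bin=U43: ✗
bin=U82: ✓ → 135
bin=U66: ✓ → 80
bin=U71: ✓ → 103
bin=U72: ✗
bin=U32: ✓ → 31
bin=U44: ✓ → 52
bin=U41: ✓ → 84
bin=U36: ✗
weight_sum = 77 + 135 + 80 + 103 + 31 + 52 + 84 = 562
—
[qty_avg: qty > 379 OR aisle = 'C1']
bin=U89: ✓ → 106
bin=U93: ✓ → 86
bin=U13: ✓ → 77
bin=U43: ✗
bin=U82: ✓ → 135
bin=U66: ✓ → 80
bin=U71: ✓ → 103
bin=U72: ✓ → 185
bin=U32: ✓ → 31
bin=U44: ✓ → 52
bin=U41: ✓ → 84
bin=U36: ✗
qty_avg = (106 + 86 + 77 + 135 + 80 + 103 + 185 + 31 + 52 + 84) / 10 = 93.9
—
[qty_sum: qty < 428]
bin=U89: ✓ → 106
bin=U93: ✗
bin=U13: ✗
bin=U43: ✓ → 102
bin=U82: ✗
bin=U66: ✓ → 80
bin=U71: ✓ → 103
bin=U72: ✗
bin=U32: ✗
bin=U44: ✗
bin=U41: ✗
bin=U36: ✓ → 162
qty_sum = 106 + 102 + 80 + 103 + 162 = 553

weight_sum=562, qty_avg=93.9, qty_sum=553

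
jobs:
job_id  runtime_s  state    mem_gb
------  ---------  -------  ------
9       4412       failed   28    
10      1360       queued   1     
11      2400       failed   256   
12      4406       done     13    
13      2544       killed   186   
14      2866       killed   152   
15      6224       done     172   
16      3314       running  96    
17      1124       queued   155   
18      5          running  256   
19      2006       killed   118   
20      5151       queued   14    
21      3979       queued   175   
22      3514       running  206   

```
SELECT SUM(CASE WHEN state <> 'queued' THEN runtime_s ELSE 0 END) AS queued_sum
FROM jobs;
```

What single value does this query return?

31691

job_id=9: ✓ → 4412
job_id=10: ✗
job_id=11: ✓ → 2400
job_id=12: ✓ → 4406
job_id=13: ✓ → 2544
job_id=14: ✓ → 2866
job_id=15: ✓ → 6224
job_id=16: ✓ → 3314
job_id=17: ✗
job_id=18: ✓ → 5
job_id=19: ✓ → 2006
job_id=20: ✗
job_id=21: ✗
job_id=22: ✓ → 3514
queued_sum = 4412 + 2400 + 4406 + 2544 + 2866 + 6224 + 3314 + 5 + 2006 + 3514 = 31691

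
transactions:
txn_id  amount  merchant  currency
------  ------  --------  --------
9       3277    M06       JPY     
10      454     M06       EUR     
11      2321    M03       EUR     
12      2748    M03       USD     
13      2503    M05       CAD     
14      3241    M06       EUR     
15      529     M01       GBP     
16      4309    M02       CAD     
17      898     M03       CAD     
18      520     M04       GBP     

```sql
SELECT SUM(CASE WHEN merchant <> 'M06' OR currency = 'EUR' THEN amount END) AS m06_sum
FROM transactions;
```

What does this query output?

17523

txn_id=9: ✗
txn_id=10: ✓ → 454
txn_id=11: ✓ → 2321
txn_id=12: ✓ → 2748
txn_id=13: ✓ → 2503
txn_id=14: ✓ → 3241
txn_id=15: ✓ → 529
txn_id=16: ✓ → 4309
txn_id=17: ✓ → 898
txn_id=18: ✓ → 520
m06_sum = 454 + 2321 + 2748 + 2503 + 3241 + 529 + 4309 + 898 + 520 = 17523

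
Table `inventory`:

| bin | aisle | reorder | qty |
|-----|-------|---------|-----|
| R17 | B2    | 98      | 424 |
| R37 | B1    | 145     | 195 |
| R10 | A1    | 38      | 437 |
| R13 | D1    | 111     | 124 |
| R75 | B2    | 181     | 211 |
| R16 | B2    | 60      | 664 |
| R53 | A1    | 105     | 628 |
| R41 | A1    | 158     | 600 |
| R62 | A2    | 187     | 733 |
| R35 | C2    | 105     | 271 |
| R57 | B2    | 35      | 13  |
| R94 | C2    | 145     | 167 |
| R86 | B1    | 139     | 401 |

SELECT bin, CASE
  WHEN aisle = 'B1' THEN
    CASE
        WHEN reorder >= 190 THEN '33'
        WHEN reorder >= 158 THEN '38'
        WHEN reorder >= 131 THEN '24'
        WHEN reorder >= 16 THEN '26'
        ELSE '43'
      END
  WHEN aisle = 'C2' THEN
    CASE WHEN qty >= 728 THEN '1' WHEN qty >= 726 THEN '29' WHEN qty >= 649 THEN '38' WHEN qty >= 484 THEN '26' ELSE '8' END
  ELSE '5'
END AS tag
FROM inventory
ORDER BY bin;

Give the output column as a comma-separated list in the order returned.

bin=R10: aisle='A1' → outer ELSE → 5
bin=R13: aisle='D1' → outer ELSE → 5
bin=R16: aisle='B2' → outer ELSE → 5
bin=R17: aisle='B2' → outer ELSE → 5
bin=R35: aisle='C2' → inner[ELSE] → 8
bin=R37: aisle='B1' → inner[reorder >= 131] → 24
bin=R41: aisle='A1' → outer ELSE → 5
bin=R53: aisle='A1' → outer ELSE → 5
bin=R57: aisle='B2' → outer ELSE → 5
bin=R62: aisle='A2' → outer ELSE → 5
bin=R75: aisle='B2' → outer ELSE → 5
bin=R86: aisle='B1' → inner[reorder >= 131] → 24
bin=R94: aisle='C2' → inner[ELSE] → 8

5, 5, 5, 5, 8, 24, 5, 5, 5, 5, 5, 24, 8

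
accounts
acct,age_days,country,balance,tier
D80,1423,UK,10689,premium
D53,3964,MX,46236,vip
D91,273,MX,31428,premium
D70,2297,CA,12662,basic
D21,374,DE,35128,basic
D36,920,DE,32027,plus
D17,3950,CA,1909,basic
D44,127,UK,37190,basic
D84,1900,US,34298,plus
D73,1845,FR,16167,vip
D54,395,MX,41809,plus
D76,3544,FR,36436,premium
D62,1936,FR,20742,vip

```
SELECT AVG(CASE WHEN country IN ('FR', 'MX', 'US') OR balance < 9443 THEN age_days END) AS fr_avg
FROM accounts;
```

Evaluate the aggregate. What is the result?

2225.875

acct=D80: ✗
acct=D53: ✓ → 3964
acct=D91: ✓ → 273
acct=D70: ✗
acct=D21: ✗
acct=D36: ✗
acct=D17: ✓ → 3950
acct=D44: ✗
acct=D84: ✓ → 1900
acct=D73: ✓ → 1845
acct=D54: ✓ → 395
acct=D76: ✓ → 3544
acct=D62: ✓ → 1936
fr_avg = (3964 + 273 + 3950 + 1900 + 1845 + 395 + 3544 + 1936) / 8 = 2225.875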